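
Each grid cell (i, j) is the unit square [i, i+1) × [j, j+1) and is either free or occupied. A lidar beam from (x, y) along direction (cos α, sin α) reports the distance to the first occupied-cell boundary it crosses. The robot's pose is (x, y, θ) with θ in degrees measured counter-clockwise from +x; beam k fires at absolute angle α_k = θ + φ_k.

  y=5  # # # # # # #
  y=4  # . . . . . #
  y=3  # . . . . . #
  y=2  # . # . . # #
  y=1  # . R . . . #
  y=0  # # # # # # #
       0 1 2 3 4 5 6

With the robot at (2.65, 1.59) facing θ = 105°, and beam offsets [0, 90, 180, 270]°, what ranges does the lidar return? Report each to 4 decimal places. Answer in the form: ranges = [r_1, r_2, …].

ranges = [0.4245, 1.7082, 0.6108, 2.4329]

beam 1: φ=0°, α=105°
  direction (-0.2588, 0.9659); cell (2,1); t to first gridline: x 2.5114, y 0.4245 (then +3.8637 / +1.0353)
    (2,2) via y @ 0.4245  # hit
  → r_1 = 0.4245
beam 2: φ=90°, α=195°
  direction (-0.9659, -0.2588); cell (2,1); t to first gridline: x 0.6729, y 2.2796 (then +1.0353 / +3.8637)
    (1,1) via x @ 0.6729
    (0,1) via x @ 1.7082  # hit
  → r_2 = 1.7082
beam 3: φ=180°, α=285°
  direction (0.2588, -0.9659); cell (2,1); t to first gridline: x 1.3523, y 0.6108 (then +3.8637 / +1.0353)
    (2,0) via y @ 0.6108  # hit
  → r_3 = 0.6108
beam 4: φ=270°, α=15°
  direction (0.9659, 0.2588); cell (2,1); t to first gridline: x 0.3623, y 1.5841 (then +1.0353 / +3.8637)
    (3,1) via x @ 0.3623
    (4,1) via x @ 1.3976
    (4,2) via y @ 1.5841
    (5,2) via x @ 2.4329  # hit
  → r_4 = 2.4329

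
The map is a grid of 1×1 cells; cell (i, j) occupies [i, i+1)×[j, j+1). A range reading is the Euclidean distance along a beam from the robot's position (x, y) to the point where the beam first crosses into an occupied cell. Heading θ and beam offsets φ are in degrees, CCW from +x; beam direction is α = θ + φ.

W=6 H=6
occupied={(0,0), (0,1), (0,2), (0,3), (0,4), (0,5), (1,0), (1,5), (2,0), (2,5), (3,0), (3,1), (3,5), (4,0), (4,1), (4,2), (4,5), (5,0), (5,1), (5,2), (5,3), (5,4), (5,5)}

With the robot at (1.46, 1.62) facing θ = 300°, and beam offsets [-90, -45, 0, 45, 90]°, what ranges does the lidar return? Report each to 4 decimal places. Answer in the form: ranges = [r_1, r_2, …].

beam 1: φ=-90°, α=210°
  direction (-0.8660, -0.5000); cell (1,1); t to first gridline: x 0.5312, y 1.2400 (then +1.1547 / +2.0000)
    (0,1) via x @ 0.5312  # hit
  → r_1 = 0.5312
beam 2: φ=-45°, α=255°
  direction (-0.2588, -0.9659); cell (1,1); t to first gridline: x 1.7773, y 0.6419 (then +3.8637 / +1.0353)
    (1,0) via y @ 0.6419  # hit
  → r_2 = 0.6419
beam 3: φ=0°, α=300°
  direction (0.5000, -0.8660); cell (1,1); t to first gridline: x 1.0800, y 0.7159 (then +2.0000 / +1.1547)
    (1,0) via y @ 0.7159  # hit
  → r_3 = 0.7159
beam 4: φ=45°, α=345°
  direction (0.9659, -0.2588); cell (1,1); t to first gridline: x 0.5590, y 2.3955 (then +1.0353 / +3.8637)
    (2,1) via x @ 0.5590
    (3,1) via x @ 1.5943  # hit
  → r_4 = 1.5943
beam 5: φ=90°, α=30°
  direction (0.8660, 0.5000); cell (1,1); t to first gridline: x 0.6235, y 0.7600 (then +1.1547 / +2.0000)
    (2,1) via x @ 0.6235
    (2,2) via y @ 0.7600
    (3,2) via x @ 1.7782
    (3,3) via y @ 2.7600
    (4,3) via x @ 2.9329
    (5,3) via x @ 4.0876  # hit
  → r_5 = 4.0876

ranges = [0.5312, 0.6419, 0.7159, 1.5943, 4.0876]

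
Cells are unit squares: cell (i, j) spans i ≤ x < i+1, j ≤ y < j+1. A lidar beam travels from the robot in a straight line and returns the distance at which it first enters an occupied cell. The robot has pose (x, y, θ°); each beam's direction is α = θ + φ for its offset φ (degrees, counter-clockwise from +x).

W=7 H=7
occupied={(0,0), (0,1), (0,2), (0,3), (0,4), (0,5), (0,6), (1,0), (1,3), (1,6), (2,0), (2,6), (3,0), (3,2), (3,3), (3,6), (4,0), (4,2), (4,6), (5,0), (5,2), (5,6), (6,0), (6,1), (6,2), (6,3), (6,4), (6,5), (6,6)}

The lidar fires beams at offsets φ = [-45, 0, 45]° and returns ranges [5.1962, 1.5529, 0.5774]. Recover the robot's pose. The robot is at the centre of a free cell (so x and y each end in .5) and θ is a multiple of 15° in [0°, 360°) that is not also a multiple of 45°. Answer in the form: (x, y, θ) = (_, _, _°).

(x, y, θ) = (1.5, 1.5, 105°)

Enumerate (i+0.5, j+0.5, θ) over the 20 free cells and 16 admissible headings. For each, cast all 3 beams and compare to the given ranges.
  (2.5, 2.5, 255°): beam 1 = 1.7321 ≠ 5.1962 ✗
  (3.5, 4.5, 150°): beam 1 = 1.5529 ≠ 5.1962 ✗
  (2.5, 5.5, 165°): beam 1 = 0.5774 ≠ 5.1962 ✗
  …
  (1.5, 1.5, 105°): r_1=5.1962, r_2=1.5529, r_3=0.5774 — all match ✓
Unique over the lattice → pose = (1.5, 1.5, 105°).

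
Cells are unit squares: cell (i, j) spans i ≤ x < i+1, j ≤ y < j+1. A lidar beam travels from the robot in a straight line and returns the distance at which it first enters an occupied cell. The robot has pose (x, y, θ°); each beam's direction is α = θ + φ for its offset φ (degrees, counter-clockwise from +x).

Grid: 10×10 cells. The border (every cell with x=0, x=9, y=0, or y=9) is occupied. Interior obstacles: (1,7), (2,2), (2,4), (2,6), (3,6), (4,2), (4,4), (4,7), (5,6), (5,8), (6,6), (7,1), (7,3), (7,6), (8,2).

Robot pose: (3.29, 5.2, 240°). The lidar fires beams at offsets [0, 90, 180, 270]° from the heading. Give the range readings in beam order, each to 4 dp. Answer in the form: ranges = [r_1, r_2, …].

beam 1: φ=0°, α=240°
  d=(-0.5000,-0.8660)  start (3,5)  tX=0.5800 tY=0.2309  stride 1/|dx|=2.0000 1/|dy|=1.1547
    cross y-line → (3,4), t=0.2309
    cross x-line → (2,4), t=0.5800 (wall)
  → r_1 = 0.5800
beam 2: φ=90°, α=330°
  d=(0.8660,-0.5000)  start (3,5)  tX=0.8198 tY=0.4000  stride 1/|dx|=1.1547 1/|dy|=2.0000
    cross y-line → (3,4), t=0.4000
    cross x-line → (4,4), t=0.8198 (wall)
  → r_2 = 0.8198
beam 3: φ=180°, α=60°
  d=(0.5000,0.8660)  start (3,5)  tX=1.4200 tY=0.9238  stride 1/|dx|=2.0000 1/|dy|=1.1547
    cross y-line → (3,6), t=0.9238 (wall)
  → r_3 = 0.9238
beam 4: φ=270°, α=150°
  d=(-0.8660,0.5000)  start (3,5)  tX=0.3349 tY=1.6000  stride 1/|dx|=1.1547 1/|dy|=2.0000
    cross x-line → (2,5), t=0.3349
    cross x-line → (1,5), t=1.4896
    cross y-line → (1,6), t=1.6000
    cross x-line → (0,6), t=2.6443 (wall)
  → r_4 = 2.6443

ranges = [0.5800, 0.8198, 0.9238, 2.6443]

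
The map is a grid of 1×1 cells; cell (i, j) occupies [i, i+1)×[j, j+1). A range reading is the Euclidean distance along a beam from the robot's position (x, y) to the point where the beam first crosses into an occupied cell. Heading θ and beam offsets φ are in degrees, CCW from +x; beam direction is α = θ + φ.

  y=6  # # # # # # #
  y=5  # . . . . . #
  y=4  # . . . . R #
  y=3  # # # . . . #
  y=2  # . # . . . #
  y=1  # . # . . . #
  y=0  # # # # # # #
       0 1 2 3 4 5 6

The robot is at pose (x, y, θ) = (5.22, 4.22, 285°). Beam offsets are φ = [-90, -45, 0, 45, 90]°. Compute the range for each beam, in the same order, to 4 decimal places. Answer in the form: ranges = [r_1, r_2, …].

beam 1: φ=-90°, α=195°
  d=(-0.9659,-0.2588)  start (5,4)  tX=0.2278 tY=0.8500  stride 1/|dx|=1.0353 1/|dy|=3.8637
    cross x-line → (4,4), t=0.2278
    cross y-line → (4,3), t=0.8500
    cross x-line → (3,3), t=1.2630
    cross x-line → (2,3), t=2.2983 (wall)
  → r_1 = 2.2983
beam 2: φ=-45°, α=240°
  d=(-0.5000,-0.8660)  start (5,4)  tX=0.4400 tY=0.2540  stride 1/|dx|=2.0000 1/|dy|=1.1547
    cross y-line → (5,3), t=0.2540
    cross x-line → (4,3), t=0.4400
    cross y-line → (4,2), t=1.4087
    cross x-line → (3,2), t=2.4400
    cross y-line → (3,1), t=2.5634
    cross y-line → (3,0), t=3.7181 (wall)
  → r_2 = 3.7181
beam 3: φ=0°, α=285°
  d=(0.2588,-0.9659)  start (5,4)  tX=3.0137 tY=0.2278  stride 1/|dx|=3.8637 1/|dy|=1.0353
    cross y-line → (5,3), t=0.2278
    cross y-line → (5,2), t=1.2630
    cross y-line → (5,1), t=2.2983
    cross x-line → (6,1), t=3.0137 (wall)
  → r_3 = 3.0137
beam 4: φ=45°, α=330°
  d=(0.8660,-0.5000)  start (5,4)  tX=0.9007 tY=0.4400  stride 1/|dx|=1.1547 1/|dy|=2.0000
    cross y-line → (5,3), t=0.4400
    cross x-line → (6,3), t=0.9007 (wall)
  → r_4 = 0.9007
beam 5: φ=90°, α=15°
  d=(0.9659,0.2588)  start (5,4)  tX=0.8075 tY=3.0137  stride 1/|dx|=1.0353 1/|dy|=3.8637
    cross x-line → (6,4), t=0.8075 (wall)
  → r_5 = 0.8075

ranges = [2.2983, 3.7181, 3.0137, 0.9007, 0.8075]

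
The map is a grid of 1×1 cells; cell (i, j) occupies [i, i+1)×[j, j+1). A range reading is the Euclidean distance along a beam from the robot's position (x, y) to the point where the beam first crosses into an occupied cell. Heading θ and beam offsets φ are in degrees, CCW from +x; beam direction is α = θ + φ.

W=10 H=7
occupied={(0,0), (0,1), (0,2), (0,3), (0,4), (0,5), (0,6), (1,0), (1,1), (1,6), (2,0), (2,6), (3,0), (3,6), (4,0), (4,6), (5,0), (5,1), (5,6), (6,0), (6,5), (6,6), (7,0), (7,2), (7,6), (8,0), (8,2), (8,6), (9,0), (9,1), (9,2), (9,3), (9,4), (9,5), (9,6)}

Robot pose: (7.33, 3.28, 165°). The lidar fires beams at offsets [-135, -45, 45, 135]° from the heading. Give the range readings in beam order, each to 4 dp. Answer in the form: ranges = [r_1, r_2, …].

ranges = [1.9283, 1.9861, 2.5600, 0.3233]

beam 1: φ=-135°, α=30°
  d=(0.8660,0.5000)  start (7,3)  tX=0.7736 tY=1.4400  stride 1/|dx|=1.1547 1/|dy|=2.0000
    cross x-line → (8,3), t=0.7736
    cross y-line → (8,4), t=1.4400
    cross x-line → (9,4), t=1.9283 (wall)
  → r_1 = 1.9283
beam 2: φ=-45°, α=120°
  d=(-0.5000,0.8660)  start (7,3)  tX=0.6600 tY=0.8314  stride 1/|dx|=2.0000 1/|dy|=1.1547
    cross x-line → (6,3), t=0.6600
    cross y-line → (6,4), t=0.8314
    cross y-line → (6,5), t=1.9861 (wall)
  → r_2 = 1.9861
beam 3: φ=45°, α=210°
  d=(-0.8660,-0.5000)  start (7,3)  tX=0.3811 tY=0.5600  stride 1/|dx|=1.1547 1/|dy|=2.0000
    cross x-line → (6,3), t=0.3811
    cross y-line → (6,2), t=0.5600
    cross x-line → (5,2), t=1.5358
    cross y-line → (5,1), t=2.5600 (wall)
  → r_3 = 2.5600
beam 4: φ=135°, α=300°
  d=(0.5000,-0.8660)  start (7,3)  tX=1.3400 tY=0.3233  stride 1/|dx|=2.0000 1/|dy|=1.1547
    cross y-line → (7,2), t=0.3233 (wall)
  → r_4 = 0.3233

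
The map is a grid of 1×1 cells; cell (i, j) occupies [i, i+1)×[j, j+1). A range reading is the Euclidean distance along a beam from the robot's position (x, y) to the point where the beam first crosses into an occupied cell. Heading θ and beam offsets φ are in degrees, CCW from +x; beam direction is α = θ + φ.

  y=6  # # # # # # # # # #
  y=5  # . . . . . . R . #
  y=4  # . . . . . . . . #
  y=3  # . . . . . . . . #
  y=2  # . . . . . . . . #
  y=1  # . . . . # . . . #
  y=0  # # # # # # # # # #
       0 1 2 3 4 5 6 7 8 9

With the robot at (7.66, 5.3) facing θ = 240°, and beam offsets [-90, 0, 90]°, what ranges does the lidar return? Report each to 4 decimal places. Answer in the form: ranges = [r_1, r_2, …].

beam 1: φ=-90°, α=150°
  cosα=-0.8660 sinα=0.5000 | (7,5) | tMaxX 0.7621 tMaxY 1.4000 | tΔX 1.1547 tΔY 2.0000
    t=0.7621 [x] (6,5)
    t=1.4000 [y] (6,6) — stop
  → r_1 = 1.4000
beam 2: φ=0°, α=240°
  cosα=-0.5000 sinα=-0.8660 | (7,5) | tMaxX 1.3200 tMaxY 0.3464 | tΔX 2.0000 tΔY 1.1547
    t=0.3464 [y] (7,4)
    t=1.3200 [x] (6,4)
    t=1.5011 [y] (6,3)
    t=2.6558 [y] (6,2)
    t=3.3200 [x] (5,2)
    t=3.8105 [y] (5,1) — stop
  → r_2 = 3.8105
beam 3: φ=90°, α=330°
  cosα=0.8660 sinα=-0.5000 | (7,5) | tMaxX 0.3926 tMaxY 0.6000 | tΔX 1.1547 tΔY 2.0000
    t=0.3926 [x] (8,5)
    t=0.6000 [y] (8,4)
    t=1.5473 [x] (9,4) — stop
  → r_3 = 1.5473

ranges = [1.4000, 3.8105, 1.5473]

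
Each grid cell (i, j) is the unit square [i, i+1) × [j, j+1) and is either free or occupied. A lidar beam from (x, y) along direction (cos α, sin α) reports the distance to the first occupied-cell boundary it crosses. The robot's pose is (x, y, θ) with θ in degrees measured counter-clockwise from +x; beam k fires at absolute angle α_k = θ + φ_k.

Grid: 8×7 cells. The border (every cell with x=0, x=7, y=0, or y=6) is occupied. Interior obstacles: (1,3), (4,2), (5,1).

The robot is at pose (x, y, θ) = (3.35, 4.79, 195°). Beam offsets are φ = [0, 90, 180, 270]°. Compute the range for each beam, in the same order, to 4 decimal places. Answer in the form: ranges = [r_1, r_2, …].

ranges = [2.4329, 2.5114, 3.7788, 1.2527]

beam 1: φ=0°, α=195°
  cosα=-0.9659 sinα=-0.2588 | (3,4) | tMaxX 0.3623 tMaxY 3.0523 | tΔX 1.0353 tΔY 3.8637
    t=0.3623 [x] (2,4)
    t=1.3976 [x] (1,4)
    t=2.4329 [x] (0,4) — stop
  → r_1 = 2.4329
beam 2: φ=90°, α=285°
  cosα=0.2588 sinα=-0.9659 | (3,4) | tMaxX 2.5114 tMaxY 0.8179 | tΔX 3.8637 tΔY 1.0353
    t=0.8179 [y] (3,3)
    t=1.8531 [y] (3,2)
    t=2.5114 [x] (4,2) — stop
  → r_2 = 2.5114
beam 3: φ=180°, α=15°
  cosα=0.9659 sinα=0.2588 | (3,4) | tMaxX 0.6729 tMaxY 0.8114 | tΔX 1.0353 tΔY 3.8637
    t=0.6729 [x] (4,4)
    t=0.8114 [y] (4,5)
    t=1.7082 [x] (5,5)
    t=2.7435 [x] (6,5)
    t=3.7788 [x] (7,5) — stop
  → r_3 = 3.7788
beam 4: φ=270°, α=105°
  cosα=-0.2588 sinα=0.9659 | (3,4) | tMaxX 1.3523 tMaxY 0.2174 | tΔX 3.8637 tΔY 1.0353
    t=0.2174 [y] (3,5)
    t=1.2527 [y] (3,6) — stop
  → r_4 = 1.2527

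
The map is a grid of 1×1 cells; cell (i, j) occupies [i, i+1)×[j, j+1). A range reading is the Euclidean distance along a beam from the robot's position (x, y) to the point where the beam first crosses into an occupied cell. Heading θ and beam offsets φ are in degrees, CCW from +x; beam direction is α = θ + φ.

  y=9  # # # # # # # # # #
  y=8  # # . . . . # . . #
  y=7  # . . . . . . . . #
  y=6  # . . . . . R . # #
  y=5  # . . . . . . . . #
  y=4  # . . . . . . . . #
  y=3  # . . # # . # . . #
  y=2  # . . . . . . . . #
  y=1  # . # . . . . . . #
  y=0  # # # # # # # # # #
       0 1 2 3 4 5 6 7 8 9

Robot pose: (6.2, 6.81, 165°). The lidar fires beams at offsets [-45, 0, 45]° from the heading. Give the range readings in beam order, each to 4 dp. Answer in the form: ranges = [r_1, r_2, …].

ranges = [2.5288, 4.5978, 6.0044]

beam 1: φ=-45°, α=120°
  cosα=-0.5000 sinα=0.8660 | (6,6) | tMaxX 0.4000 tMaxY 0.2194 | tΔX 2.0000 tΔY 1.1547
    t=0.2194 [y] (6,7)
    t=0.4000 [x] (5,7)
    t=1.3741 [y] (5,8)
    t=2.4000 [x] (4,8)
    t=2.5288 [y] (4,9) — stop
  → r_1 = 2.5288
beam 2: φ=0°, α=165°
  cosα=-0.9659 sinα=0.2588 | (6,6) | tMaxX 0.2071 tMaxY 0.7341 | tΔX 1.0353 tΔY 3.8637
    t=0.2071 [x] (5,6)
    t=0.7341 [y] (5,7)
    t=1.2423 [x] (4,7)
    t=2.2776 [x] (3,7)
    t=3.3129 [x] (2,7)
    t=4.3482 [x] (1,7)
    t=4.5978 [y] (1,8) — stop
  → r_2 = 4.5978
beam 3: φ=45°, α=210°
  cosα=-0.8660 sinα=-0.5000 | (6,6) | tMaxX 0.2309 tMaxY 1.6200 | tΔX 1.1547 tΔY 2.0000
    t=0.2309 [x] (5,6)
    t=1.3856 [x] (4,6)
    t=1.6200 [y] (4,5)
    t=2.5403 [x] (3,5)
    t=3.6200 [y] (3,4)
    t=3.6950 [x] (2,4)
    t=4.8497 [x] (1,4)
    t=5.6200 [y] (1,3)
    t=6.0044 [x] (0,3) — stop
  → r_3 = 6.0044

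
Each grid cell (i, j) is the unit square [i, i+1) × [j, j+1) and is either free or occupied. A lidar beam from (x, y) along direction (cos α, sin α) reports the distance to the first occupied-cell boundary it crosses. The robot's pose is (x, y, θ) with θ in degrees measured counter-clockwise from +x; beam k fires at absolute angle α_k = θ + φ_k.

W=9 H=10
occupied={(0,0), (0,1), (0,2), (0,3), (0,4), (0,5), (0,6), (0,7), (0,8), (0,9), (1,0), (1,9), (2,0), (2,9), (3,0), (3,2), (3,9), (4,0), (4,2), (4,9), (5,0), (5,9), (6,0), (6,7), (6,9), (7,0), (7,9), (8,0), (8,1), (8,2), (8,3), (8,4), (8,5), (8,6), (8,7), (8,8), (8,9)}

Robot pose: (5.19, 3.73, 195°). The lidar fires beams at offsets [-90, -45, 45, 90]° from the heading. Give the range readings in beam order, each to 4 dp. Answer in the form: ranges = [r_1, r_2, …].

beam 1: φ=-90°, α=105°
  cosα=-0.2588 sinα=0.9659 | (5,3) | tMaxX 0.7341 tMaxY 0.2795 | tΔX 3.8637 tΔY 1.0353
    t=0.2795 [y] (5,4)
    t=0.7341 [x] (4,4)
    t=1.3148 [y] (4,5)
    t=2.3501 [y] (4,6)
    t=3.3854 [y] (4,7)
    t=4.4206 [y] (4,8)
    t=4.5978 [x] (3,8)
    t=5.4559 [y] (3,9) — stop
  → r_1 = 5.4559
beam 2: φ=-45°, α=150°
  cosα=-0.8660 sinα=0.5000 | (5,3) | tMaxX 0.2194 tMaxY 0.5400 | tΔX 1.1547 tΔY 2.0000
    t=0.2194 [x] (4,3)
    t=0.5400 [y] (4,4)
    t=1.3741 [x] (3,4)
    t=2.5288 [x] (2,4)
    t=2.5400 [y] (2,5)
    t=3.6835 [x] (1,5)
    t=4.5400 [y] (1,6)
    t=4.8382 [x] (0,6) — stop
  → r_2 = 4.8382
beam 3: φ=45°, α=240°
  cosα=-0.5000 sinα=-0.8660 | (5,3) | tMaxX 0.3800 tMaxY 0.8429 | tΔX 2.0000 tΔY 1.1547
    t=0.3800 [x] (4,3)
    t=0.8429 [y] (4,2) — stop
  → r_3 = 0.8429
beam 4: φ=90°, α=285°
  cosα=0.2588 sinα=-0.9659 | (5,3) | tMaxX 3.1296 tMaxY 0.7558 | tΔX 3.8637 tΔY 1.0353
    t=0.7558 [y] (5,2)
    t=1.7910 [y] (5,1)
    t=2.8263 [y] (5,0) — stop
  → r_4 = 2.8263

ranges = [5.4559, 4.8382, 0.8429, 2.8263]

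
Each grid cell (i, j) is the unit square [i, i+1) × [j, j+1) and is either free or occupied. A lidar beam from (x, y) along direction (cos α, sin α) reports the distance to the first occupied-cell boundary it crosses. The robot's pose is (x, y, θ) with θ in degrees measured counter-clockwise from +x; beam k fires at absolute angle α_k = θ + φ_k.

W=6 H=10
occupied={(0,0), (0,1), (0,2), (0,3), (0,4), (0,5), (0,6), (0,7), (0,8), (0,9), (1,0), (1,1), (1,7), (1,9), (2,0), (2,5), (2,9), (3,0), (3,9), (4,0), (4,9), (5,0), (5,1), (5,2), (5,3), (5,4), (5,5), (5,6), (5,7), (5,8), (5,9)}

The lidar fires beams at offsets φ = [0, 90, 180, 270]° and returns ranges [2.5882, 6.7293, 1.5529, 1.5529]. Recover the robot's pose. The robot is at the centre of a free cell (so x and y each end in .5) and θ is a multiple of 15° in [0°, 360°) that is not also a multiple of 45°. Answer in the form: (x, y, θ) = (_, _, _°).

The pose lattice has 29·16 = 464 candidates. Test each by forward raycasting.
  (4.5, 7.5, 240°): beam 1 = 6.3509 ≠ 2.5882 ✗
  (1.5, 2.5, 120°): beam 1 = 1.0000 ≠ 2.5882 ✗
  (2.5, 7.5, 195°): beam 1 = 0.5176 ≠ 2.5882 ✗
  (4.5, 6.5, 75°): beam 1 = 1.9319 ≠ 2.5882 ✗
  …
  (2.5, 2.5, 345°): r_1=2.5882, r_2=6.7293, r_3=1.5529, r_4=1.5529 — all match ✓
No second candidate reproduces the full scan.

(x, y, θ) = (2.5, 2.5, 345°)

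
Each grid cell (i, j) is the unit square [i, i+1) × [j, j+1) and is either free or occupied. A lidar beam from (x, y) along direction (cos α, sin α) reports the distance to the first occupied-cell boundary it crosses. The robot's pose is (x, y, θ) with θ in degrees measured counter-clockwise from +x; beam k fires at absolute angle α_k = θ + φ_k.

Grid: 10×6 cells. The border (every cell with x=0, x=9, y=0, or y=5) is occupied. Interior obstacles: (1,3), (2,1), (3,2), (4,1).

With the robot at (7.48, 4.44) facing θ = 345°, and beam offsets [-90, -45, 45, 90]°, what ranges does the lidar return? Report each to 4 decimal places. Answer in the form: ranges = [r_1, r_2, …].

ranges = [3.5614, 3.0400, 1.1200, 0.5798]

beam 1: φ=-90°, α=255°
  cosα=-0.2588 sinα=-0.9659 | (7,4) | tMaxX 1.8546 tMaxY 0.4555 | tΔX 3.8637 tΔY 1.0353
    t=0.4555 [y] (7,3)
    t=1.4908 [y] (7,2)
    t=1.8546 [x] (6,2)
    t=2.5261 [y] (6,1)
    t=3.5614 [y] (6,0) — stop
  → r_1 = 3.5614
beam 2: φ=-45°, α=300°
  cosα=0.5000 sinα=-0.8660 | (7,4) | tMaxX 1.0400 tMaxY 0.5081 | tΔX 2.0000 tΔY 1.1547
    t=0.5081 [y] (7,3)
    t=1.0400 [x] (8,3)
    t=1.6628 [y] (8,2)
    t=2.8175 [y] (8,1)
    t=3.0400 [x] (9,1) — stop
  → r_2 = 3.0400
beam 3: φ=45°, α=30°
  cosα=0.8660 sinα=0.5000 | (7,4) | tMaxX 0.6004 tMaxY 1.1200 | tΔX 1.1547 tΔY 2.0000
    t=0.6004 [x] (8,4)
    t=1.1200 [y] (8,5) — stop
  → r_3 = 1.1200
beam 4: φ=90°, α=75°
  cosα=0.2588 sinα=0.9659 | (7,4) | tMaxX 2.0091 tMaxY 0.5798 | tΔX 3.8637 tΔY 1.0353
    t=0.5798 [y] (7,5) — stop
  → r_4 = 0.5798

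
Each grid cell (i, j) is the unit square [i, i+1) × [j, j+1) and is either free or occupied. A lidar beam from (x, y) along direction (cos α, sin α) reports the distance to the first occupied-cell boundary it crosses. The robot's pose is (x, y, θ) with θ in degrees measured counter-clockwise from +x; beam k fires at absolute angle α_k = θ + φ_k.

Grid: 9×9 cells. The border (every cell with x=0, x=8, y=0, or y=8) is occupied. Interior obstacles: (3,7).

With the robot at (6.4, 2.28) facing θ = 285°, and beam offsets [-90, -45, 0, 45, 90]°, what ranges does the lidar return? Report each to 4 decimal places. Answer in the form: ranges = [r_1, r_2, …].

beam 1: φ=-90°, α=195°
  direction (-0.9659, -0.2588); cell (6,2); t to first gridline: x 0.4141, y 1.0818 (then +1.0353 / +3.8637)
    (5,2) via x @ 0.4141
    (5,1) via y @ 1.0818
    (4,1) via x @ 1.4494
    (3,1) via x @ 2.4847
    (2,1) via x @ 3.5199
    (1,1) via x @ 4.5552
    (1,0) via y @ 4.9455  # hit
  → r_1 = 4.9455
beam 2: φ=-45°, α=240°
  direction (-0.5000, -0.8660); cell (6,2); t to first gridline: x 0.8000, y 0.3233 (then +2.0000 / +1.1547)
    (6,1) via y @ 0.3233
    (5,1) via x @ 0.8000
    (5,0) via y @ 1.4780  # hit
  → r_2 = 1.4780
beam 3: φ=0°, α=285°
  direction (0.2588, -0.9659); cell (6,2); t to first gridline: x 2.3182, y 0.2899 (then +3.8637 / +1.0353)
    (6,1) via y @ 0.2899
    (6,0) via y @ 1.3252  # hit
  → r_3 = 1.3252
beam 4: φ=45°, α=330°
  direction (0.8660, -0.5000); cell (6,2); t to first gridline: x 0.6928, y 0.5600 (then +1.1547 / +2.0000)
    (6,1) via y @ 0.5600
    (7,1) via x @ 0.6928
    (8,1) via x @ 1.8475  # hit
  → r_4 = 1.8475
beam 5: φ=90°, α=15°
  direction (0.9659, 0.2588); cell (6,2); t to first gridline: x 0.6212, y 2.7819 (then +1.0353 / +3.8637)
    (7,2) via x @ 0.6212
    (8,2) via x @ 1.6564  # hit
  → r_5 = 1.6564

ranges = [4.9455, 1.4780, 1.3252, 1.8475, 1.6564]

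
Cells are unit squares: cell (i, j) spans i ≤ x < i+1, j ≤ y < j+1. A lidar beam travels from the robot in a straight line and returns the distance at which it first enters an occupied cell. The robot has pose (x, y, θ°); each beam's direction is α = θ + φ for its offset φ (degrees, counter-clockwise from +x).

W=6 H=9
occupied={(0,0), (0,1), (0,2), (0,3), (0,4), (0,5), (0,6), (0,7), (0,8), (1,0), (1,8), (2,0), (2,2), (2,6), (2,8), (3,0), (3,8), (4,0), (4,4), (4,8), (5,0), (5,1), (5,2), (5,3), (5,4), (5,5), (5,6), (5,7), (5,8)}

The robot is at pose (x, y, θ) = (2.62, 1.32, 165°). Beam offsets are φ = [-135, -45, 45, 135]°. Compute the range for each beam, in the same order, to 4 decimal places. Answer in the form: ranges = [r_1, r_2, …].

ranges = [2.7482, 0.7852, 0.6400, 0.3695]

beam 1: φ=-135°, α=30°
  direction (0.8660, 0.5000); cell (2,1); t to first gridline: x 0.4388, y 1.3600 (then +1.1547 / +2.0000)
    (3,1) via x @ 0.4388
    (3,2) via y @ 1.3600
    (4,2) via x @ 1.5935
    (5,2) via x @ 2.7482  # hit
  → r_1 = 2.7482
beam 2: φ=-45°, α=120°
  direction (-0.5000, 0.8660); cell (2,1); t to first gridline: x 1.2400, y 0.7852 (then +2.0000 / +1.1547)
    (2,2) via y @ 0.7852  # hit
  → r_2 = 0.7852
beam 3: φ=45°, α=210°
  direction (-0.8660, -0.5000); cell (2,1); t to first gridline: x 0.7159, y 0.6400 (then +1.1547 / +2.0000)
    (2,0) via y @ 0.6400  # hit
  → r_3 = 0.6400
beam 4: φ=135°, α=300°
  direction (0.5000, -0.8660); cell (2,1); t to first gridline: x 0.7600, y 0.3695 (then +2.0000 / +1.1547)
    (2,0) via y @ 0.3695  # hit
  → r_4 = 0.3695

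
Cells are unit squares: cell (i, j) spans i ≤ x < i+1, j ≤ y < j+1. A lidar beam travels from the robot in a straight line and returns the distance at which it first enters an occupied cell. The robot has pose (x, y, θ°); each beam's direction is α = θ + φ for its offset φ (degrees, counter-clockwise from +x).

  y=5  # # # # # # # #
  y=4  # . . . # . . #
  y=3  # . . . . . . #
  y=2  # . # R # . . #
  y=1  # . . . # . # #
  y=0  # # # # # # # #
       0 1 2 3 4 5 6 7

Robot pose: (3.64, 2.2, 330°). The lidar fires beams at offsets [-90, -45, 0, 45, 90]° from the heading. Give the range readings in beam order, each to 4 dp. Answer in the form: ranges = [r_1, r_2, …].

beam 1: φ=-90°, α=240°
  direction (-0.5000, -0.8660); cell (3,2); t to first gridline: x 1.2800, y 0.2309 (then +2.0000 / +1.1547)
    (3,1) via y @ 0.2309
    (2,1) via x @ 1.2800
    (2,0) via y @ 1.3856  # hit
  → r_1 = 1.3856
beam 2: φ=-45°, α=285°
  direction (0.2588, -0.9659); cell (3,2); t to first gridline: x 1.3909, y 0.2071 (then +3.8637 / +1.0353)
    (3,1) via y @ 0.2071
    (3,0) via y @ 1.2423  # hit
  → r_2 = 1.2423
beam 3: φ=0°, α=330°
  direction (0.8660, -0.5000); cell (3,2); t to first gridline: x 0.4157, y 0.4000 (then +1.1547 / +2.0000)
    (3,1) via y @ 0.4000
    (4,1) via x @ 0.4157  # hit
  → r_3 = 0.4157
beam 4: φ=45°, α=15°
  direction (0.9659, 0.2588); cell (3,2); t to first gridline: x 0.3727, y 3.0910 (then +1.0353 / +3.8637)
    (4,2) via x @ 0.3727  # hit
  → r_4 = 0.3727
beam 5: φ=90°, α=60°
  direction (0.5000, 0.8660); cell (3,2); t to first gridline: x 0.7200, y 0.9238 (then +2.0000 / +1.1547)
    (4,2) via x @ 0.7200  # hit
  → r_5 = 0.7200

ranges = [1.3856, 1.2423, 0.4157, 0.3727, 0.7200]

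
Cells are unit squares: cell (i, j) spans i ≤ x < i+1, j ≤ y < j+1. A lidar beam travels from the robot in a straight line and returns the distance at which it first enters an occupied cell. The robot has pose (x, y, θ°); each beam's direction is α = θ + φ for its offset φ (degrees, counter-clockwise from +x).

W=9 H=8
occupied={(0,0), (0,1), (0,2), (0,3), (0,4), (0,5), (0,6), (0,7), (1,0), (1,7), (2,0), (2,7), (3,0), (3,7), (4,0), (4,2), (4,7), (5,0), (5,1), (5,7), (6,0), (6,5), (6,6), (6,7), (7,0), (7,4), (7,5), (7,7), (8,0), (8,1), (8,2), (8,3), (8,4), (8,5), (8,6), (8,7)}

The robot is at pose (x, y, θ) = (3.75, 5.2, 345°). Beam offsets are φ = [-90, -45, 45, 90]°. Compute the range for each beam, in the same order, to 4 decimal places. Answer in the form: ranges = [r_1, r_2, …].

ranges = [4.3482, 3.6950, 2.5981, 1.8635]

beam 1: φ=-90°, α=255°
  cosα=-0.2588 sinα=-0.9659 | (3,5) | tMaxX 2.8978 tMaxY 0.2071 | tΔX 3.8637 tΔY 1.0353
    t=0.2071 [y] (3,4)
    t=1.2423 [y] (3,3)
    t=2.2776 [y] (3,2)
    t=2.8978 [x] (2,2)
    t=3.3129 [y] (2,1)
    t=4.3482 [y] (2,0) — stop
  → r_1 = 4.3482
beam 2: φ=-45°, α=300°
  cosα=0.5000 sinα=-0.8660 | (3,5) | tMaxX 0.5000 tMaxY 0.2309 | tΔX 2.0000 tΔY 1.1547
    t=0.2309 [y] (3,4)
    t=0.5000 [x] (4,4)
    t=1.3856 [y] (4,3)
    t=2.5000 [x] (5,3)
    t=2.5403 [y] (5,2)
    t=3.6950 [y] (5,1) — stop
  → r_2 = 3.6950
beam 3: φ=45°, α=30°
  cosα=0.8660 sinα=0.5000 | (3,5) | tMaxX 0.2887 tMaxY 1.6000 | tΔX 1.1547 tΔY 2.0000
    t=0.2887 [x] (4,5)
    t=1.4434 [x] (5,5)
    t=1.6000 [y] (5,6)
    t=2.5981 [x] (6,6) — stop
  → r_3 = 2.5981
beam 4: φ=90°, α=75°
  cosα=0.2588 sinα=0.9659 | (3,5) | tMaxX 0.9659 tMaxY 0.8282 | tΔX 3.8637 tΔY 1.0353
    t=0.8282 [y] (3,6)
    t=0.9659 [x] (4,6)
    t=1.8635 [y] (4,7) — stop
  → r_4 = 1.8635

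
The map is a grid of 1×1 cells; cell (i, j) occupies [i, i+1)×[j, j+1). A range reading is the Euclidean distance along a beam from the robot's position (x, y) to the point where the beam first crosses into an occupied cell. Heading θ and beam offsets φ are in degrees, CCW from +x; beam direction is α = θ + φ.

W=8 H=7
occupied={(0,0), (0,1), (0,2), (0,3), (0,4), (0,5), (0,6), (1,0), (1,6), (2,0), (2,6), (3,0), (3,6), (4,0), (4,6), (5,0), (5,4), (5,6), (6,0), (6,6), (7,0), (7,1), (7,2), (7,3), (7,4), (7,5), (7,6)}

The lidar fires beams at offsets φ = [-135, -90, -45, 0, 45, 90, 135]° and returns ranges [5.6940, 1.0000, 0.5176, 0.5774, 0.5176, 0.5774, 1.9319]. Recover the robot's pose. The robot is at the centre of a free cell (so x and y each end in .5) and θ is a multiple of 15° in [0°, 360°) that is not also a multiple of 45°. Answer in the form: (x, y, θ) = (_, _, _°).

(x, y, θ) = (6.5, 1.5, 300°)

The pose lattice has 29·16 = 464 candidates. Test each by forward raycasting.
  (4.5, 1.5, 75°): beam 1 = 0.5774 ≠ 5.6940 ✗
  (6.5, 2.5, 60°): beam 1 = 1.5529 ≠ 5.6940 ✗
  (2.5, 2.5, 105°): beam 1 = 3.0000 ≠ 5.6940 ✗
  (5.5, 3.5, 255°): beam 1 = 0.5774 ≠ 5.6940 ✗
  …
  (6.5, 1.5, 300°): r_1=5.6940, r_2=1.0000, r_3=0.5176, r_4=0.5774, r_5=0.5176, r_6=0.5774, r_7=1.9319 — all match ✓
Unique over the lattice → pose = (6.5, 1.5, 300°).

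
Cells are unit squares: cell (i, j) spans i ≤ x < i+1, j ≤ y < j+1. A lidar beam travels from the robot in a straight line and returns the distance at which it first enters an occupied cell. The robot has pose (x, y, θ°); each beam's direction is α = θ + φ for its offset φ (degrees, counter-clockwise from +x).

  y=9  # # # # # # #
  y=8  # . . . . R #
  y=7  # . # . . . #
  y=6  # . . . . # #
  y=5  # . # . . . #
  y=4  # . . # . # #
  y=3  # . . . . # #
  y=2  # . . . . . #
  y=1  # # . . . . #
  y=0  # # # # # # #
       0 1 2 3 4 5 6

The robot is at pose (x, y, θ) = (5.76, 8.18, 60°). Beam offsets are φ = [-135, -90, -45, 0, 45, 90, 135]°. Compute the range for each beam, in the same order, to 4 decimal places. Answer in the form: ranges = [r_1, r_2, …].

beam 1: φ=-135°, α=285°
  direction (0.2588, -0.9659); cell (5,8); t to first gridline: x 0.9273, y 0.1863 (then +3.8637 / +1.0353)
    (5,7) via y @ 0.1863
    (6,7) via x @ 0.9273  # hit
  → r_1 = 0.9273
beam 2: φ=-90°, α=330°
  direction (0.8660, -0.5000); cell (5,8); t to first gridline: x 0.2771, y 0.3600 (then +1.1547 / +2.0000)
    (6,8) via x @ 0.2771  # hit
  → r_2 = 0.2771
beam 3: φ=-45°, α=15°
  direction (0.9659, 0.2588); cell (5,8); t to first gridline: x 0.2485, y 3.1682 (then +1.0353 / +3.8637)
    (6,8) via x @ 0.2485  # hit
  → r_3 = 0.2485
beam 4: φ=0°, α=60°
  direction (0.5000, 0.8660); cell (5,8); t to first gridline: x 0.4800, y 0.9469 (then +2.0000 / +1.1547)
    (6,8) via x @ 0.4800  # hit
  → r_4 = 0.4800
beam 5: φ=45°, α=105°
  direction (-0.2588, 0.9659); cell (5,8); t to first gridline: x 2.9364, y 0.8489 (then +3.8637 / +1.0353)
    (5,9) via y @ 0.8489  # hit
  → r_5 = 0.8489
beam 6: φ=90°, α=150°
  direction (-0.8660, 0.5000); cell (5,8); t to first gridline: x 0.8776, y 1.6400 (then +1.1547 / +2.0000)
    (4,8) via x @ 0.8776
    (4,9) via y @ 1.6400  # hit
  → r_6 = 1.6400
beam 7: φ=135°, α=195°
  direction (-0.9659, -0.2588); cell (5,8); t to first gridline: x 0.7868, y 0.6955 (then +1.0353 / +3.8637)
    (5,7) via y @ 0.6955
    (4,7) via x @ 0.7868
    (3,7) via x @ 1.8221
    (2,7) via x @ 2.8574  # hit
  → r_7 = 2.8574

ranges = [0.9273, 0.2771, 0.2485, 0.4800, 0.8489, 1.6400, 2.8574]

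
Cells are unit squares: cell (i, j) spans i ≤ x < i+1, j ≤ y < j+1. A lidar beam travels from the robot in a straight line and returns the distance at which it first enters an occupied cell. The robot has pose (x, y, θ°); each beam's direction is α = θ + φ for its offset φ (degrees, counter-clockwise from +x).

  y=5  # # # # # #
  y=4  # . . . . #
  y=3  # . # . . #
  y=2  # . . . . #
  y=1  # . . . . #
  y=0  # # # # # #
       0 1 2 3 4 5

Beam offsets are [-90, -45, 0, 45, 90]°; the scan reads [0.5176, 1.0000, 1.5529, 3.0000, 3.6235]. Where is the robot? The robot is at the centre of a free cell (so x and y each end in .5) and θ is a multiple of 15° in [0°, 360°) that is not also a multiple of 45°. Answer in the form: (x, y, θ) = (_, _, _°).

(x, y, θ) = (1.5, 2.5, 285°)

Candidates: 15 free-cell centres × 16 headings = 240 poses. Raycast each; keep the one whose scan matches to 4 dp.
  (1.5, 3.5, 285°): beam 3 = 2.5882 ≠ 1.5529 ✗
  (2.5, 1.5, 75°): beam 1 = 1.9319 ≠ 0.5176 ✗
  (4.5, 1.5, 285°): beam 1 = 1.9319 ≠ 0.5176 ✗
  (3.5, 1.5, 285°): beam 1 = 1.9319 ≠ 0.5176 ✗
  (2.5, 1.5, 15°): beam 3 = 2.5882 ≠ 1.5529 ✗
  …
  (1.5, 2.5, 285°): r_1=0.5176, r_2=1.0000, r_3=1.5529, r_4=3.0000, r_5=3.6235 — all match ✓
Unique over the lattice → pose = (1.5, 2.5, 285°).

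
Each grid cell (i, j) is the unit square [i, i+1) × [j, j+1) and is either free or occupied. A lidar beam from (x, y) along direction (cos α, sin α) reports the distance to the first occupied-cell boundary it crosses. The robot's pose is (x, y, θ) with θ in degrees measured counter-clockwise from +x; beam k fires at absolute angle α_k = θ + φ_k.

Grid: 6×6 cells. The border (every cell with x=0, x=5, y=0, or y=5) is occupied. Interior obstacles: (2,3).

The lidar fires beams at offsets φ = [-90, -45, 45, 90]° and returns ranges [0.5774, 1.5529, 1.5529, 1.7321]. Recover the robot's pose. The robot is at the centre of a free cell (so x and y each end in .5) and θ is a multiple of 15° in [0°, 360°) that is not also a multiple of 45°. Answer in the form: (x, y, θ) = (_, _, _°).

(x, y, θ) = (2.5, 2.5, 210°)

The pose lattice has 15·16 = 240 candidates. Test each by forward raycasting.
  (1.5, 1.5, 285°): beam 1 = 0.5176 ≠ 0.5774 ✗
  (4.5, 1.5, 120°): beam 2 = 1.9319 ≠ 1.5529 ✗
  (1.5, 2.5, 210°): beam 1 = 1.0000 ≠ 0.5774 ✗
  …
  (2.5, 2.5, 210°): r_1=0.5774, r_2=1.5529, r_3=1.5529, r_4=1.7321 — all match ✓
Unique over the lattice → pose = (2.5, 2.5, 210°).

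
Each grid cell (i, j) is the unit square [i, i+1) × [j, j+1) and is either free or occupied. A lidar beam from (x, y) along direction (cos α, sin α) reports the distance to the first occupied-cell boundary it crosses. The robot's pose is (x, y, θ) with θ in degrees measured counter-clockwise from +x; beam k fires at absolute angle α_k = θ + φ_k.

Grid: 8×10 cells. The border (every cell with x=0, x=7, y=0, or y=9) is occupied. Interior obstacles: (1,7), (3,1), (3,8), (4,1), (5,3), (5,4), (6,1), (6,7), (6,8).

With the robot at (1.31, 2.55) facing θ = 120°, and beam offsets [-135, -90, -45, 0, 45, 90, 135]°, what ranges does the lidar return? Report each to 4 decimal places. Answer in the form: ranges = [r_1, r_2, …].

beam 1: φ=-135°, α=345°
  direction (0.9659, -0.2588); cell (1,2); t to first gridline: x 0.7143, y 2.1250 (then +1.0353 / +3.8637)
    (2,2) via x @ 0.7143
    (3,2) via x @ 1.7496
    (3,1) via y @ 2.1250  # hit
  → r_1 = 2.1250
beam 2: φ=-90°, α=30°
  direction (0.8660, 0.5000); cell (1,2); t to first gridline: x 0.7967, y 0.9000 (then +1.1547 / +2.0000)
    (2,2) via x @ 0.7967
    (2,3) via y @ 0.9000
    (3,3) via x @ 1.9514
    (3,4) via y @ 2.9000
    (4,4) via x @ 3.1061
    (5,4) via x @ 4.2608  # hit
  → r_2 = 4.2608
beam 3: φ=-45°, α=75°
  direction (0.2588, 0.9659); cell (1,2); t to first gridline: x 2.6660, y 0.4659 (then +3.8637 / +1.0353)
    (1,3) via y @ 0.4659
    (1,4) via y @ 1.5012
    (1,5) via y @ 2.5364
    (2,5) via x @ 2.6660
    (2,6) via y @ 3.5717
    (2,7) via y @ 4.6070
    (2,8) via y @ 5.6423
    (3,8) via x @ 6.5297  # hit
  → r_3 = 6.5297
beam 4: φ=0°, α=120°
  direction (-0.5000, 0.8660); cell (1,2); t to first gridline: x 0.6200, y 0.5196 (then +2.0000 / +1.1547)
    (1,3) via y @ 0.5196
    (0,3) via x @ 0.6200  # hit
  → r_4 = 0.6200
beam 5: φ=45°, α=165°
  direction (-0.9659, 0.2588); cell (1,2); t to first gridline: x 0.3209, y 1.7387 (then +1.0353 / +3.8637)
    (0,2) via x @ 0.3209  # hit
  → r_5 = 0.3209
beam 6: φ=90°, α=210°
  direction (-0.8660, -0.5000); cell (1,2); t to first gridline: x 0.3580, y 1.1000 (then +1.1547 / +2.0000)
    (0,2) via x @ 0.3580  # hit
  → r_6 = 0.3580
beam 7: φ=135°, α=255°
  direction (-0.2588, -0.9659); cell (1,2); t to first gridline: x 1.1977, y 0.5694 (then +3.8637 / +1.0353)
    (1,1) via y @ 0.5694
    (0,1) via x @ 1.1977  # hit
  → r_7 = 1.1977

ranges = [2.1250, 4.2608, 6.5297, 0.6200, 0.3209, 0.3580, 1.1977]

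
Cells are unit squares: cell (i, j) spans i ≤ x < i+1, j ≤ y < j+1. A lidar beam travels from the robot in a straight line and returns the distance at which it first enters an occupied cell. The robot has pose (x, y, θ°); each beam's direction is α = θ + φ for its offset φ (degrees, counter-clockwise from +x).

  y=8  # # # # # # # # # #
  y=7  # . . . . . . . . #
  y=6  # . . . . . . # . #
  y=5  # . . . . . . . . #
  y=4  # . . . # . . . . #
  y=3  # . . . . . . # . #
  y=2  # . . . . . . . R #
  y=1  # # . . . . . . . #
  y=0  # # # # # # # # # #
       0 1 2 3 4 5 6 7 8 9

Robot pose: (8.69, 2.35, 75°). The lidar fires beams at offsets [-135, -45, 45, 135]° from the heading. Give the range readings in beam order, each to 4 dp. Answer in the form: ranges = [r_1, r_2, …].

beam 1: φ=-135°, α=300°
  d=(0.5000,-0.8660)  start (8,2)  tX=0.6200 tY=0.4041  stride 1/|dx|=2.0000 1/|dy|=1.1547
    cross y-line → (8,1), t=0.4041
    cross x-line → (9,1), t=0.6200 (wall)
  → r_1 = 0.6200
beam 2: φ=-45°, α=30°
  d=(0.8660,0.5000)  start (8,2)  tX=0.3580 tY=1.3000  stride 1/|dx|=1.1547 1/|dy|=2.0000
    cross x-line → (9,2), t=0.3580 (wall)
  → r_2 = 0.3580
beam 3: φ=45°, α=120°
  d=(-0.5000,0.8660)  start (8,2)  tX=1.3800 tY=0.7506  stride 1/|dx|=2.0000 1/|dy|=1.1547
    cross y-line → (8,3), t=0.7506
    cross x-line → (7,3), t=1.3800 (wall)
  → r_3 = 1.3800
beam 4: φ=135°, α=210°
  d=(-0.8660,-0.5000)  start (8,2)  tX=0.7967 tY=0.7000  stride 1/|dx|=1.1547 1/|dy|=2.0000
    cross y-line → (8,1), t=0.7000
    cross x-line → (7,1), t=0.7967
    cross x-line → (6,1), t=1.9514
    cross y-line → (6,0), t=2.7000 (wall)
  → r_4 = 2.7000

ranges = [0.6200, 0.3580, 1.3800, 2.7000]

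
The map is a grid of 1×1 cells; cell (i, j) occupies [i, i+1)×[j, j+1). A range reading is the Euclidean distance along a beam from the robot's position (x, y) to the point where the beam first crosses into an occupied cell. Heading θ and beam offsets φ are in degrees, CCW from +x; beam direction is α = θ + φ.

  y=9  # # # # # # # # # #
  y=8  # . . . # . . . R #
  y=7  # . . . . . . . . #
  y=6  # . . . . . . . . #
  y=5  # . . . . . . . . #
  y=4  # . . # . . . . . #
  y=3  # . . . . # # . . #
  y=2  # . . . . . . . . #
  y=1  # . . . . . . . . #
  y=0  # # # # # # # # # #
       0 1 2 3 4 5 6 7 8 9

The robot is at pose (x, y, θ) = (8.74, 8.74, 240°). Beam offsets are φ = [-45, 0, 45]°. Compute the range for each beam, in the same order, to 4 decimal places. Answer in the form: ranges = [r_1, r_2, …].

ranges = [8.0130, 5.4733, 1.0046]

beam 1: φ=-45°, α=195°
  d=(-0.9659,-0.2588)  start (8,8)  tX=0.7661 tY=2.8591  stride 1/|dx|=1.0353 1/|dy|=3.8637
    cross x-line → (7,8), t=0.7661
    cross x-line → (6,8), t=1.8014
    cross x-line → (5,8), t=2.8367
    cross y-line → (5,7), t=2.8591
    cross x-line → (4,7), t=3.8719
    cross x-line → (3,7), t=4.9072
    cross x-line → (2,7), t=5.9425
    cross y-line → (2,6), t=6.7228
    cross x-line → (1,6), t=6.9778
    cross x-line → (0,6), t=8.0130 (wall)
  → r_1 = 8.0130
beam 2: φ=0°, α=240°
  d=(-0.5000,-0.8660)  start (8,8)  tX=1.4800 tY=0.8545  stride 1/|dx|=2.0000 1/|dy|=1.1547
    cross y-line → (8,7), t=0.8545
    cross x-line → (7,7), t=1.4800
    cross y-line → (7,6), t=2.0092
    cross y-line → (7,5), t=3.1639
    cross x-line → (6,5), t=3.4800
    cross y-line → (6,4), t=4.3186
    cross y-line → (6,3), t=5.4733 (wall)
  → r_2 = 5.4733
beam 3: φ=45°, α=285°
  d=(0.2588,-0.9659)  start (8,8)  tX=1.0046 tY=0.7661  stride 1/|dx|=3.8637 1/|dy|=1.0353
    cross y-line → (8,7), t=0.7661
    cross x-line → (9,7), t=1.0046 (wall)
  → r_3 = 1.0046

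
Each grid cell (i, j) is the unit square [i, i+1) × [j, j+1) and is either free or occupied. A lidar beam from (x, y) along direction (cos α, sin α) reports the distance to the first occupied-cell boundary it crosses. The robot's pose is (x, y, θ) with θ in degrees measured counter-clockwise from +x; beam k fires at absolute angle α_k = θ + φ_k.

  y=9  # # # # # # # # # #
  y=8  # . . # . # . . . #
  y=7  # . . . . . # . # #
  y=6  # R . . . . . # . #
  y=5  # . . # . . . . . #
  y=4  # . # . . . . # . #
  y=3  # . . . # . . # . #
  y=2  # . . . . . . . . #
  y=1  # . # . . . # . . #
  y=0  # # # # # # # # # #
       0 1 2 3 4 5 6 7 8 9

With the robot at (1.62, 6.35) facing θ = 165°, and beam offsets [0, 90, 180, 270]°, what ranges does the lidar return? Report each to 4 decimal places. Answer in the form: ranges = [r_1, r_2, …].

beam 1: φ=0°, α=165°
  dir = (cos 165°, sin 165°) = (-0.9659, 0.2588); from cell (1,6)
  next x-line at t=0.6419, next y-line at t=2.5114; Δt_x=1.0353, Δt_y=3.8637
    x: enter (0,6) at t=0.6419 ← occupied
  → r_1 = 0.6419
beam 2: φ=90°, α=255°
  dir = (cos 255°, sin 255°) = (-0.2588, -0.9659); from cell (1,6)
  next x-line at t=2.3955, next y-line at t=0.3623; Δt_x=3.8637, Δt_y=1.0353
    y: enter (1,5) at t=0.3623
    y: enter (1,4) at t=1.3976
    x: enter (0,4) at t=2.3955 ← occupied
  → r_2 = 2.3955
beam 3: φ=180°, α=345°
  dir = (cos 345°, sin 345°) = (0.9659, -0.2588); from cell (1,6)
  next x-line at t=0.3934, next y-line at t=1.3523; Δt_x=1.0353, Δt_y=3.8637
    x: enter (2,6) at t=0.3934
    y: enter (2,5) at t=1.3523
    x: enter (3,5) at t=1.4287 ← occupied
  → r_3 = 1.4287
beam 4: φ=270°, α=75°
  dir = (cos 75°, sin 75°) = (0.2588, 0.9659); from cell (1,6)
  next x-line at t=1.4682, next y-line at t=0.6729; Δt_x=3.8637, Δt_y=1.0353
    y: enter (1,7) at t=0.6729
    x: enter (2,7) at t=1.4682
    y: enter (2,8) at t=1.7082
    y: enter (2,9) at t=2.7435 ← occupied
  → r_4 = 2.7435

ranges = [0.6419, 2.3955, 1.4287, 2.7435]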